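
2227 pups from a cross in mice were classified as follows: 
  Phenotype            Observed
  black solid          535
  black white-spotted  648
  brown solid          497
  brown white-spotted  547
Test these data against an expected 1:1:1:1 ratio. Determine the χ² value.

The 1:1:1:1 ratio has 4 parts, so with N = 2227 the expected counts are:
  black solid: 2227 × 1/4 = 556.75
  black white-spotted: 2227 × 1/4 = 556.75
  brown solid: 2227 × 1/4 = 556.75
  brown white-spotted: 2227 × 1/4 = 556.75
χ² = Σ (O − E)² / E
  black solid: (535 − 556.75)² / 556.75 = 0.8497
  black white-spotted: (648 − 556.75)² / 556.75 = 14.9557
  brown solid: (497 − 556.75)² / 556.75 = 6.4123
  brown white-spotted: (547 − 556.75)² / 556.75 = 0.1707
χ² = 0.8497 + 14.9557 + 6.4123 + 0.1707 = 22.3884 ≈ 22.388

22.388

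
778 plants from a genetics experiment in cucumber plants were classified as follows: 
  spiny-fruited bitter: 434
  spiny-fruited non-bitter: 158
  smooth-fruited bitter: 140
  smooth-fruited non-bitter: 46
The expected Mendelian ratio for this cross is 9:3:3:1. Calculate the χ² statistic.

1.416

Under the 9:3:3:1 hypothesis (Σ ratio = 16, N = 778):
  spiny-fruited bitter: 778 × 9/16 = 437.625
  spiny-fruited non-bitter: 778 × 3/16 = 145.875
  smooth-fruited bitter: 778 × 3/16 = 145.875
  smooth-fruited non-bitter: 778 × 1/16 = 48.625
χ² = Σ (O − E)² / E
  spiny-fruited bitter: (434 − 437.625)² / 437.625 = 0.0300
  spiny-fruited non-bitter: (158 − 145.875)² / 145.875 = 1.0078
  smooth-fruited bitter: (140 − 145.875)² / 145.875 = 0.2366
  smooth-fruited non-bitter: (46 − 48.625)² / 48.625 = 0.1417
χ² = 0.0300 + 1.0078 + 0.2366 + 0.1417 = 1.4161 ≈ 1.416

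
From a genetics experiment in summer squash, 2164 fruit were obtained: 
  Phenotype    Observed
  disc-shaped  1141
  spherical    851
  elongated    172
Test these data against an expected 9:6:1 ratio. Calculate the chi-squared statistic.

16.685

Total ratio parts = 16. Expected numbers out of 2164:
  disc-shaped: 2164 × 9/16 = 1217.25
  spherical: 2164 × 6/16 = 811.5
  elongated: 2164 × 1/16 = 135.25
χ² = Σ (O − E)² / E
  disc-shaped: (1141 − 1217.25)² / 1217.25 = 4.7764
  spherical: (851 − 811.5)² / 811.5 = 1.9227
  elongated: (172 − 135.25)² / 135.25 = 9.9857
χ² = 4.7764 + 1.9227 + 9.9857 = 16.6848 ≈ 16.685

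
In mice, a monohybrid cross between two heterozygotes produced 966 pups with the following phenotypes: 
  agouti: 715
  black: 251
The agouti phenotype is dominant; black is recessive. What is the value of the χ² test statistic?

0.498

For a monohybrid cross between heterozygotes with complete dominance, the expected phenotypic ratio is 3:1.
Expected counts for N = 966 under a 3:1 ratio (total parts = 4):
  agouti: 966 × 3/4 = 724.5
  black: 966 × 1/4 = 241.5
χ² = Σ (O − E)² / E
  agouti: (715 − 724.5)² / 724.5 = 0.1246
  black: (251 − 241.5)² / 241.5 = 0.3737
χ² = 0.1246 + 0.3737 = 0.4983 ≈ 0.498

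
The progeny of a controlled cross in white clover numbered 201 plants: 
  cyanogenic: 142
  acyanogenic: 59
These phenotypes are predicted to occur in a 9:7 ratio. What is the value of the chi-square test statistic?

16.929

Total ratio parts = 16. Expected numbers out of 201:
  cyanogenic: 201 × 9/16 = 113.0625
  acyanogenic: 201 × 7/16 = 87.9375
χ² = Σ (O − E)² / E
  cyanogenic: (142 − 113.0625)² / 113.0625 = 7.4063
  acyanogenic: (59 − 87.9375)² / 87.9375 = 9.5224
χ² = 7.4063 + 9.5224 = 16.9287 ≈ 16.929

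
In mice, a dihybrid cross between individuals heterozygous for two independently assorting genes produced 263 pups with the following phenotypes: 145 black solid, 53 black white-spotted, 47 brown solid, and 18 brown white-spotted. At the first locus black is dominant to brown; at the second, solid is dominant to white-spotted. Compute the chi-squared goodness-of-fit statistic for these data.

0.591

A dihybrid F₂ with independent assortment and complete dominance at both loci gives a 9:3:3:1 phenotypic ratio.
The 9:3:3:1 ratio has 16 parts, so with N = 263 the expected counts are:
  black solid: 263 × 9/16 = 147.9375
  black white-spotted: 263 × 3/16 = 49.3125
  brown solid: 263 × 3/16 = 49.3125
  brown white-spotted: 263 × 1/16 = 16.4375
χ² = Σ (O − E)² / E
  black solid: (145 − 147.9375)² / 147.9375 = 0.0583
  black white-spotted: (53 − 49.3125)² / 49.3125 = 0.2757
  brown solid: (47 − 49.3125)² / 49.3125 = 0.1084
  brown white-spotted: (18 − 16.4375)² / 16.4375 = 0.1485
χ² = 0.0583 + 0.2757 + 0.1084 + 0.1485 = 0.5909 ≈ 0.591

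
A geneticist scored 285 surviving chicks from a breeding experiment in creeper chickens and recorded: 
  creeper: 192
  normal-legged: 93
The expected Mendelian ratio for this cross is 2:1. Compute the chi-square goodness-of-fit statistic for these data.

Under the 2:1 hypothesis (Σ ratio = 3, N = 285):
  creeper: 285 × 2/3 = 190
  normal-legged: 285 × 1/3 = 95
χ² = Σ (O − E)² / E
  creeper: (192 − 190)² / 190 = 0.0211
  normal-legged: (93 − 95)² / 95 = 0.0421
χ² = 0.0211 + 0.0421 = 0.0632 ≈ 0.063

0.063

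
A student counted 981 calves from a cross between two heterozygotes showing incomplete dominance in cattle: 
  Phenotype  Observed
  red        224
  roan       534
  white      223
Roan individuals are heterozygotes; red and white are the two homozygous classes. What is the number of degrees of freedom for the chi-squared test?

2

With incomplete dominance, a heterozygote × heterozygote cross gives a 1:2:1 phenotypic ratio.
A goodness-of-fit test with 3 phenotype classes has df = 3 − 1 = 2.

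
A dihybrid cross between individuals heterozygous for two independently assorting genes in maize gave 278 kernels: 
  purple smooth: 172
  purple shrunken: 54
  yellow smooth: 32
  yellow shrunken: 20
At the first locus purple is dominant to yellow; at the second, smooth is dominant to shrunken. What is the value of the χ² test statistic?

A dihybrid F₂ with independent assortment and complete dominance at both loci gives a 9:3:3:1 phenotypic ratio.
Expected counts for N = 278 under a 9:3:3:1 ratio (total parts = 16):
  purple smooth: 278 × 9/16 = 156.375
  purple shrunken: 278 × 3/16 = 52.125
  yellow smooth: 278 × 3/16 = 52.125
  yellow shrunken: 278 × 1/16 = 17.375
χ² = Σ (O − E)² / E
  purple smooth: (172 − 156.375)² / 156.375 = 1.5613
  purple shrunken: (54 − 52.125)² / 52.125 = 0.0674
  yellow smooth: (32 − 52.125)² / 52.125 = 7.7701
  yellow shrunken: (20 − 17.375)² / 17.375 = 0.3966
χ² = 1.5613 + 0.0674 + 7.7701 + 0.3966 = 9.7954 ≈ 9.795

9.795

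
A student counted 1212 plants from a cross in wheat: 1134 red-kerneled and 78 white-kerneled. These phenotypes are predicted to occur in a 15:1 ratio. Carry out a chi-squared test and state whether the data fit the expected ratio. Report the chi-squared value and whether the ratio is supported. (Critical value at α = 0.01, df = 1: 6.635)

Expected counts for N = 1212 under a 15:1 ratio (total parts = 16):
  red-kerneled: 1212 × 15/16 = 1136.25
  white-kerneled: 1212 × 1/16 = 75.75
χ² = Σ (O − E)² / E
  red-kerneled: (1134 − 1136.25)² / 1136.25 = 0.0045
  white-kerneled: (78 − 75.75)² / 75.75 = 0.0668
χ² = 0.0045 + 0.0668 = 0.0713 ≈ 0.071
Degrees of freedom = 2 − 1 = 1; critical value at α = 0.01 is 6.635.
Since 0.071 < 6.635, we fail to reject the null hypothesis — the data are consistent with the 15:1 ratio.

0.071; consistent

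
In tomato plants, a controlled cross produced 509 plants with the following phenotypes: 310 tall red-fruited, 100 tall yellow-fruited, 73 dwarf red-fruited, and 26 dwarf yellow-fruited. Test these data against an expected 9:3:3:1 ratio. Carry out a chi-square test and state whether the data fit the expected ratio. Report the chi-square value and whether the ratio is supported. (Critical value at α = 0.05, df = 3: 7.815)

Expected counts for N = 509 under a 9:3:3:1 ratio (total parts = 16):
  tall red-fruited: 509 × 9/16 = 286.3125
  tall yellow-fruited: 509 × 3/16 = 95.4375
  dwarf red-fruited: 509 × 3/16 = 95.4375
  dwarf yellow-fruited: 509 × 1/16 = 31.8125
χ² = Σ (O − E)² / E
  tall red-fruited: (310 − 286.3125)² / 286.3125 = 1.9597
  tall yellow-fruited: (100 − 95.4375)² / 95.4375 = 0.2181
  dwarf red-fruited: (73 − 95.4375)² / 95.4375 = 5.2751
  dwarf yellow-fruited: (26 − 31.8125)² / 31.8125 = 1.0620
χ² = 1.9597 + 0.2181 + 5.2751 + 1.0620 = 8.5149 ≈ 8.515
Degrees of freedom = 4 − 1 = 3; critical value at α = 0.05 is 7.815.
Since 8.515 > 7.815, we reject the null hypothesis — the data do not fit the 9:3:3:1 ratio.

8.515; not consistent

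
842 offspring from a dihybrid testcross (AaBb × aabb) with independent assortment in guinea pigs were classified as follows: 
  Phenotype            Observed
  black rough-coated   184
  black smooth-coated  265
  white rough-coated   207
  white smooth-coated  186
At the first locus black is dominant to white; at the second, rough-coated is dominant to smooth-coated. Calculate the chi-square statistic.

20.356

A dihybrid testcross with independent assortment gives a 1:1:1:1 ratio.
The 1:1:1:1 ratio has 4 parts, so with N = 842 the expected counts are:
  black rough-coated: 842 × 1/4 = 210.5
  black smooth-coated: 842 × 1/4 = 210.5
  white rough-coated: 842 × 1/4 = 210.5
  white smooth-coated: 842 × 1/4 = 210.5
χ² = Σ (O − E)² / E
  black rough-coated: (184 − 210.5)² / 210.5 = 3.3361
  black smooth-coated: (265 − 210.5)² / 210.5 = 14.1105
  white rough-coated: (207 − 210.5)² / 210.5 = 0.0582
  white smooth-coated: (186 − 210.5)² / 210.5 = 2.8515
χ² = 3.3361 + 14.1105 + 0.0582 + 2.8515 = 20.3563 ≈ 20.356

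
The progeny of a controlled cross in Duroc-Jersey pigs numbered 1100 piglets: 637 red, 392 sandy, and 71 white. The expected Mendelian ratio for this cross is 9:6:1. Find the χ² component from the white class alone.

0.074

The 9:6:1 ratio has 16 parts, so with N = 1100 the expected counts are:
  red: 1100 × 9/16 = 618.75
  sandy: 1100 × 6/16 = 412.5
  white: 1100 × 1/16 = 68.75
Contribution of white: (71 − 68.75)² / 68.75 = 0.0736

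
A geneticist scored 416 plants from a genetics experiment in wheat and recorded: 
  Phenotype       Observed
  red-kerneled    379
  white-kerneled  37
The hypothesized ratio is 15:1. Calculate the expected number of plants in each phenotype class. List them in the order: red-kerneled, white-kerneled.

The 15:1 ratio has 16 parts, so with N = 416 the expected counts are:
  red-kerneled: 416 × 15/16 = 390
  white-kerneled: 416 × 1/16 = 26

390, 26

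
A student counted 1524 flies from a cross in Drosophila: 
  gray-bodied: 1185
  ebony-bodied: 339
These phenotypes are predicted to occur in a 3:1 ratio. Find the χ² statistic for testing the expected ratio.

Expected counts for N = 1524 under a 3:1 ratio (total parts = 4):
  gray-bodied: 1524 × 3/4 = 1143
  ebony-bodied: 1524 × 1/4 = 381
χ² = Σ (O − E)² / E
  gray-bodied: (1185 − 1143)² / 1143 = 1.5433
  ebony-bodied: (339 − 381)² / 381 = 4.6299
χ² = 1.5433 + 4.6299 = 6.1732 ≈ 6.173

6.173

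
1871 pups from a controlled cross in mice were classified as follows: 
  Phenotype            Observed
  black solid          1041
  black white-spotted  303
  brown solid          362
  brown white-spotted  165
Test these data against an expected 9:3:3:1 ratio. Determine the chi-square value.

The 9:3:3:1 ratio has 16 parts, so with N = 1871 the expected counts are:
  black solid: 1871 × 9/16 = 1052.4375
  black white-spotted: 1871 × 3/16 = 350.8125
  brown solid: 1871 × 3/16 = 350.8125
  brown white-spotted: 1871 × 1/16 = 116.9375
χ² = Σ (O − E)² / E
  black solid: (1041 − 1052.4375)² / 1052.4375 = 0.1243
  black white-spotted: (303 − 350.8125)² / 350.8125 = 6.5164
  brown solid: (362 − 350.8125)² / 350.8125 = 0.3568
  brown white-spotted: (165 − 116.9375)² / 116.9375 = 19.7542
χ² = 0.1243 + 6.5164 + 0.3568 + 19.7542 = 26.7517 ≈ 26.752

26.752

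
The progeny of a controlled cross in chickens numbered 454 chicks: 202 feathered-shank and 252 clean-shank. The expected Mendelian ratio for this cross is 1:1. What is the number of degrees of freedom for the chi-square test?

1

A goodness-of-fit test with 2 phenotype classes has df = 2 − 1 = 1.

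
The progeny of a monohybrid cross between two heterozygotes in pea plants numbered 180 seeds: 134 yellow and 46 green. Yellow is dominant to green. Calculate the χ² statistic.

0.030

For a monohybrid cross between heterozygotes with complete dominance, the expected phenotypic ratio is 3:1.
Expected counts for N = 180 under a 3:1 ratio (total parts = 4):
  yellow: 180 × 3/4 = 135
  green: 180 × 1/4 = 45
χ² = Σ (O − E)² / E
  yellow: (134 − 135)² / 135 = 0.0074
  green: (46 − 45)² / 45 = 0.0222
χ² = 0.0074 + 0.0222 = 0.0296 ≈ 0.030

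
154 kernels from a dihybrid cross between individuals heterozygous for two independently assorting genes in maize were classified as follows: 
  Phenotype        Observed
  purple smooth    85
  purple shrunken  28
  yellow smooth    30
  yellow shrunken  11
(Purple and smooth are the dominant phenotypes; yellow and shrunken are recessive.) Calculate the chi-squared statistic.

0.297

A dihybrid F₂ with independent assortment and complete dominance at both loci gives a 9:3:3:1 phenotypic ratio.
Expected counts for N = 154 under a 9:3:3:1 ratio (total parts = 16):
  purple smooth: 154 × 9/16 = 86.625
  purple shrunken: 154 × 3/16 = 28.875
  yellow smooth: 154 × 3/16 = 28.875
  yellow shrunken: 154 × 1/16 = 9.625
χ² = Σ (O − E)² / E
  purple smooth: (85 − 86.625)² / 86.625 = 0.0305
  purple shrunken: (28 − 28.875)² / 28.875 = 0.0265
  yellow smooth: (30 − 28.875)² / 28.875 = 0.0438
  yellow shrunken: (11 − 9.625)² / 9.625 = 0.1964
χ² = 0.0305 + 0.0265 + 0.0438 + 0.1964 = 0.2972 ≈ 0.297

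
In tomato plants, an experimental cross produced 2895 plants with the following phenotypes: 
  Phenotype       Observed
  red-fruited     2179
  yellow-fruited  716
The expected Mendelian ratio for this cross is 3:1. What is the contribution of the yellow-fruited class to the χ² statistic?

0.083

The 3:1 ratio has 4 parts, so with N = 2895 the expected counts are:
  red-fruited: 2895 × 3/4 = 2171.25
  yellow-fruited: 2895 × 1/4 = 723.75
Contribution of yellow-fruited: (716 − 723.75)² / 723.75 = 0.0830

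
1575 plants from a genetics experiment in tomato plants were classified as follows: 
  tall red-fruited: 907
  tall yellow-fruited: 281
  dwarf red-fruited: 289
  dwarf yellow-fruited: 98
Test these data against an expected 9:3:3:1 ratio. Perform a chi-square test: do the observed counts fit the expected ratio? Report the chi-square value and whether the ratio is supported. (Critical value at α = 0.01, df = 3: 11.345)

1.331; consistent

Under the 9:3:3:1 hypothesis (Σ ratio = 16, N = 1575):
  tall red-fruited: 1575 × 9/16 = 885.9375
  tall yellow-fruited: 1575 × 3/16 = 295.3125
  dwarf red-fruited: 1575 × 3/16 = 295.3125
  dwarf yellow-fruited: 1575 × 1/16 = 98.4375
χ² = Σ (O − E)² / E
  tall red-fruited: (907 − 885.9375)² / 885.9375 = 0.5007
  tall yellow-fruited: (281 − 295.3125)² / 295.3125 = 0.6937
  dwarf red-fruited: (289 − 295.3125)² / 295.3125 = 0.1349
  dwarf yellow-fruited: (98 − 98.4375)² / 98.4375 = 0.0019
χ² = 0.5007 + 0.6937 + 0.1349 + 0.0019 = 1.3312 ≈ 1.331
Degrees of freedom = 4 − 1 = 3; critical value at α = 0.01 is 11.345.
Since 1.331 < 11.345, we fail to reject the null hypothesis — the data are consistent with the 9:3:3:1 ratio.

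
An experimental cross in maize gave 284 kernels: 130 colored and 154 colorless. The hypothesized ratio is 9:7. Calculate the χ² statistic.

12.664

Expected counts for N = 284 under a 9:7 ratio (total parts = 16):
  colored: 284 × 9/16 = 159.75
  colorless: 284 × 7/16 = 124.25
χ² = Σ (O − E)² / E
  colored: (130 − 159.75)² / 159.75 = 5.5403
  colorless: (154 − 124.25)² / 124.25 = 7.1232
χ² = 5.5403 + 7.1232 = 12.6635 ≈ 12.664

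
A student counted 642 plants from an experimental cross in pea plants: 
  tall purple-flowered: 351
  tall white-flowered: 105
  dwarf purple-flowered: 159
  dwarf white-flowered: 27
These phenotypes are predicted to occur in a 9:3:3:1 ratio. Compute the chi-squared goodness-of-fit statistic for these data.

18.935

The 9:3:3:1 ratio has 16 parts, so with N = 642 the expected counts are:
  tall purple-flowered: 642 × 9/16 = 361.125
  tall white-flowered: 642 × 3/16 = 120.375
  dwarf purple-flowered: 642 × 3/16 = 120.375
  dwarf white-flowered: 642 × 1/16 = 40.125
χ² = Σ (O − E)² / E
  tall purple-flowered: (351 − 361.125)² / 361.125 = 0.2839
  tall white-flowered: (105 − 120.375)² / 120.375 = 1.9638
  dwarf purple-flowered: (159 − 120.375)² / 120.375 = 12.3937
  dwarf white-flowered: (27 − 40.125)² / 40.125 = 4.2932
χ² = 0.2839 + 1.9638 + 12.3937 + 4.2932 = 18.9346 ≈ 18.935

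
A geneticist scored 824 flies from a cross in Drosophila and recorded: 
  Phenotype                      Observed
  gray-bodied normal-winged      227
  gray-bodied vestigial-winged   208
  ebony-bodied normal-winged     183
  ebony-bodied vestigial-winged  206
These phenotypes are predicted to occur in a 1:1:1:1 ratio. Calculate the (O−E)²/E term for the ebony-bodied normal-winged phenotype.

Expected counts for N = 824 under a 1:1:1:1 ratio (total parts = 4):
  gray-bodied normal-winged: 824 × 1/4 = 206
  gray-bodied vestigial-winged: 824 × 1/4 = 206
  ebony-bodied normal-winged: 824 × 1/4 = 206
  ebony-bodied vestigial-winged: 824 × 1/4 = 206
Contribution of ebony-bodied normal-winged: (183 − 206)² / 206 = 2.5680

2.568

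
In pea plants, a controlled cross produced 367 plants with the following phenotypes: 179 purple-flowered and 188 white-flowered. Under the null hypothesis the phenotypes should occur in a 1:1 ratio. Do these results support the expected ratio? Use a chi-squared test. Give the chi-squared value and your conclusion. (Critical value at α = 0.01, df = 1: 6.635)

0.221; consistent

Total ratio parts = 2. Expected numbers out of 367:
  purple-flowered: 367 × 1/2 = 183.5
  white-flowered: 367 × 1/2 = 183.5
χ² = Σ (O − E)² / E
  purple-flowered: (179 − 183.5)² / 183.5 = 0.1104
  white-flowered: (188 − 183.5)² / 183.5 = 0.1104
χ² = 0.1104 + 0.1104 = 0.2208 ≈ 0.221
Degrees of freedom = 2 − 1 = 1; critical value at α = 0.01 is 6.635.
Since 0.221 < 6.635, we fail to reject the null hypothesis — the data are consistent with the 1:1 ratio.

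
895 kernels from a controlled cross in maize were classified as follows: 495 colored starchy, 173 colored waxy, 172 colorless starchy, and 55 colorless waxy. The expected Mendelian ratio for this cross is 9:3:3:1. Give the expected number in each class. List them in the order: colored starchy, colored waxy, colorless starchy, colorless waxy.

Expected counts for N = 895 under a 9:3:3:1 ratio (total parts = 16):
  colored starchy: 895 × 9/16 = 503.4375
  colored waxy: 895 × 3/16 = 167.8125
  colorless starchy: 895 × 3/16 = 167.8125
  colorless waxy: 895 × 1/16 = 55.9375

503.4375, 167.8125, 167.8125, 55.9375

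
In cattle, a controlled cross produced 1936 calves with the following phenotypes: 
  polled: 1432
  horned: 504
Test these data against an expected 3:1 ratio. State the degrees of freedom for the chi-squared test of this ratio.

A goodness-of-fit test with 2 phenotype classes has df = 2 − 1 = 1.

1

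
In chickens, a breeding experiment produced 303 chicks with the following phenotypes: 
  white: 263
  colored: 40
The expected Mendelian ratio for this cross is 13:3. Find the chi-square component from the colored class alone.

4.975

The 13:3 ratio has 16 parts, so with N = 303 the expected counts are:
  white: 303 × 13/16 = 246.1875
  colored: 303 × 3/16 = 56.8125
Contribution of colored: (40 − 56.8125)² / 56.8125 = 4.9753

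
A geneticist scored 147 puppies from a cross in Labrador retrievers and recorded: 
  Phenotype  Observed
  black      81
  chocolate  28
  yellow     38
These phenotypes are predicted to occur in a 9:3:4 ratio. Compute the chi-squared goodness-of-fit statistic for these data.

0.084

Expected counts for N = 147 under a 9:3:4 ratio (total parts = 16):
  black: 147 × 9/16 = 82.6875
  chocolate: 147 × 3/16 = 27.5625
  yellow: 147 × 4/16 = 36.75
χ² = Σ (O − E)² / E
  black: (81 − 82.6875)² / 82.6875 = 0.0344
  chocolate: (28 − 27.5625)² / 27.5625 = 0.0069
  yellow: (38 − 36.75)² / 36.75 = 0.0425
χ² = 0.0344 + 0.0069 + 0.0425 = 0.0838 ≈ 0.084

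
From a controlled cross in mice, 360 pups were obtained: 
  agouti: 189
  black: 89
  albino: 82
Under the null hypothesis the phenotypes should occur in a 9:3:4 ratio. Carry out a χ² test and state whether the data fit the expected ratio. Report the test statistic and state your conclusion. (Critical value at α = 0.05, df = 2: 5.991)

Expected counts for N = 360 under a 9:3:4 ratio (total parts = 16):
  agouti: 360 × 9/16 = 202.5
  black: 360 × 3/16 = 67.5
  albino: 360 × 4/16 = 90
χ² = Σ (O − E)² / E
  agouti: (189 − 202.5)² / 202.5 = 0.9000
  black: (89 − 67.5)² / 67.5 = 6.8481
  albino: (82 − 90)² / 90 = 0.7111
χ² = 0.9000 + 6.8481 + 0.7111 = 8.4592 ≈ 8.459
Degrees of freedom = 3 − 1 = 2; critical value at α = 0.05 is 5.991.
Since 8.459 > 5.991, we reject the null hypothesis — the data do not fit the 9:3:4 ratio.

8.459; not consistent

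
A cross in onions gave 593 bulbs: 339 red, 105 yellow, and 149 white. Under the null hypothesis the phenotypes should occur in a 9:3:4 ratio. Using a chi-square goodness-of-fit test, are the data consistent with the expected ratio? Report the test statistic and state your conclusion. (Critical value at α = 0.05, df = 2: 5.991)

Total ratio parts = 16. Expected numbers out of 593:
  red: 593 × 9/16 = 333.5625
  yellow: 593 × 3/16 = 111.1875
  white: 593 × 4/16 = 148.25
χ² = Σ (O − E)² / E
  red: (339 − 333.5625)² / 333.5625 = 0.0886
  yellow: (105 − 111.1875)² / 111.1875 = 0.3443
  white: (149 − 148.25)² / 148.25 = 0.0038
χ² = 0.0886 + 0.3443 + 0.0038 = 0.4367 ≈ 0.437
Degrees of freedom = 3 − 1 = 2; critical value at α = 0.05 is 5.991.
Since 0.437 < 5.991, we fail to reject the null hypothesis — the data are consistent with the 9:3:4 ratio.

0.437; consistent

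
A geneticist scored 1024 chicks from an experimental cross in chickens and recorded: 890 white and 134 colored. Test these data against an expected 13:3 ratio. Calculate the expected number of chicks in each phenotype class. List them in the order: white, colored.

832, 192

Under the 13:3 hypothesis (Σ ratio = 16, N = 1024):
  white: 1024 × 13/16 = 832
  colored: 1024 × 3/16 = 192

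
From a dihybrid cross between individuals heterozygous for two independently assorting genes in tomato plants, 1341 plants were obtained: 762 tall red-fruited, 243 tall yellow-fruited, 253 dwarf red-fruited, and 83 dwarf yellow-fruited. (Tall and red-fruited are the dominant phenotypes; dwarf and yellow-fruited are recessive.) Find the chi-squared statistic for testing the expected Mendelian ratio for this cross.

A dihybrid F₂ with independent assortment and complete dominance at both loci gives a 9:3:3:1 phenotypic ratio.
Total ratio parts = 16. Expected numbers out of 1341:
  tall red-fruited: 1341 × 9/16 = 754.3125
  tall yellow-fruited: 1341 × 3/16 = 251.4375
  dwarf red-fruited: 1341 × 3/16 = 251.4375
  dwarf yellow-fruited: 1341 × 1/16 = 83.8125
χ² = Σ (O − E)² / E
  tall red-fruited: (762 − 754.3125)² / 754.3125 = 0.0783
  tall yellow-fruited: (243 − 251.4375)² / 251.4375 = 0.2831
  dwarf red-fruited: (253 − 251.4375)² / 251.4375 = 0.0097
  dwarf yellow-fruited: (83 − 83.8125)² / 83.8125 = 0.0079
χ² = 0.0783 + 0.2831 + 0.0097 + 0.0079 = 0.379

0.379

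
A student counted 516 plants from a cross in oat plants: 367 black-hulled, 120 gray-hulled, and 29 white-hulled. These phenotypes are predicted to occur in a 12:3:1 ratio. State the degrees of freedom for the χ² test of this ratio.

A goodness-of-fit test with 3 phenotype classes has df = 3 − 1 = 2.

2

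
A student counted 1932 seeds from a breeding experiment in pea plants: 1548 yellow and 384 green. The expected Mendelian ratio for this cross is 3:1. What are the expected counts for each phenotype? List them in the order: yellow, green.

Under the 3:1 hypothesis (Σ ratio = 4, N = 1932):
  yellow: 1932 × 3/4 = 1449
  green: 1932 × 1/4 = 483

1449, 483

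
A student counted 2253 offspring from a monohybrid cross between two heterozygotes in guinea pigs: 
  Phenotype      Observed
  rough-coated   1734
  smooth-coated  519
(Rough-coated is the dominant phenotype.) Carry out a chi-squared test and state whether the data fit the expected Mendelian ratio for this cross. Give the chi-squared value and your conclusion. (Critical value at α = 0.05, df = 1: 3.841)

For a monohybrid cross between heterozygotes with complete dominance, the expected phenotypic ratio is 3:1.
Expected counts for N = 2253 under a 3:1 ratio (total parts = 4):
  rough-coated: 2253 × 3/4 = 1689.75
  smooth-coated: 2253 × 1/4 = 563.25
χ² = Σ (O − E)² / E
  rough-coated: (1734 − 1689.75)² / 1689.75 = 1.1588
  smooth-coated: (519 − 563.25)² / 563.25 = 3.4764
χ² = 1.1588 + 3.4764 = 4.6352 ≈ 4.635
Degrees of freedom = 2 − 1 = 1; critical value at α = 0.05 is 3.841.
Since 4.635 > 3.841, we reject the null hypothesis — the data do not fit the 3:1 ratio.

4.635; not consistent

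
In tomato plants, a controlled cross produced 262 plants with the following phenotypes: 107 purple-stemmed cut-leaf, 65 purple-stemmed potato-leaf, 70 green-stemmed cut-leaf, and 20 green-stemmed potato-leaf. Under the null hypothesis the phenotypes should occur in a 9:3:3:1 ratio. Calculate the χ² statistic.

25.864

Total ratio parts = 16. Expected numbers out of 262:
  purple-stemmed cut-leaf: 262 × 9/16 = 147.375
  purple-stemmed potato-leaf: 262 × 3/16 = 49.125
  green-stemmed cut-leaf: 262 × 3/16 = 49.125
  green-stemmed potato-leaf: 262 × 1/16 = 16.375
χ² = Σ (O − E)² / E
  purple-stemmed cut-leaf: (107 − 147.375)² / 147.375 = 11.0612
  purple-stemmed potato-leaf: (65 − 49.125)² / 49.125 = 5.1301
  green-stemmed cut-leaf: (70 − 49.125)² / 49.125 = 8.8705
  green-stemmed potato-leaf: (20 − 16.375)² / 16.375 = 0.8025
χ² = 11.0612 + 5.1301 + 8.8705 + 0.8025 = 25.8643 ≈ 25.864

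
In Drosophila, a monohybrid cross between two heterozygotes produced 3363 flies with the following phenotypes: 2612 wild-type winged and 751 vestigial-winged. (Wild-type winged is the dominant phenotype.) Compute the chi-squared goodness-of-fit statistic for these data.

12.774

For a monohybrid cross between heterozygotes with complete dominance, the expected phenotypic ratio is 3:1.
Expected counts for N = 3363 under a 3:1 ratio (total parts = 4):
  wild-type winged: 3363 × 3/4 = 2522.25
  vestigial-winged: 3363 × 1/4 = 840.75
χ² = Σ (O − E)² / E
  wild-type winged: (2612 − 2522.25)² / 2522.25 = 3.1936
  vestigial-winged: (751 − 840.75)² / 840.75 = 9.5808
χ² = 3.1936 + 9.5808 = 12.7744 ≈ 12.774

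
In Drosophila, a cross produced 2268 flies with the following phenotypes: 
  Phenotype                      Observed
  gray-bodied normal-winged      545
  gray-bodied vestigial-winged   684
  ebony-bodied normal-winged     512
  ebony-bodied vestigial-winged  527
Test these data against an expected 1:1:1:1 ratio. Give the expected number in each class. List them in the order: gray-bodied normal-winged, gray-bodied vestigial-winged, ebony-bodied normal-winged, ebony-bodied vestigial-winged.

Under the 1:1:1:1 hypothesis (Σ ratio = 4, N = 2268):
  gray-bodied normal-winged: 2268 × 1/4 = 567
  gray-bodied vestigial-winged: 2268 × 1/4 = 567
  ebony-bodied normal-winged: 2268 × 1/4 = 567
  ebony-bodied vestigial-winged: 2268 × 1/4 = 567

567, 567, 567, 567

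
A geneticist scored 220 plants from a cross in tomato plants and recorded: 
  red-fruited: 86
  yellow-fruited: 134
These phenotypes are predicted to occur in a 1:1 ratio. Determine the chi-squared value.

Under the 1:1 hypothesis (Σ ratio = 2, N = 220):
  red-fruited: 220 × 1/2 = 110
  yellow-fruited: 220 × 1/2 = 110
χ² = Σ (O − E)² / E
  red-fruited: (86 − 110)² / 110 = 5.2364
  yellow-fruited: (134 − 110)² / 110 = 5.2364
χ² = 5.2364 + 5.2364 = 10.4728 ≈ 10.473

10.473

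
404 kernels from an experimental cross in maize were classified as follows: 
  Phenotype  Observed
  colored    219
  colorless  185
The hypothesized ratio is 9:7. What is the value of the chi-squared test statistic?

0.685

Expected counts for N = 404 under a 9:7 ratio (total parts = 16):
  colored: 404 × 9/16 = 227.25
  colorless: 404 × 7/16 = 176.75
χ² = Σ (O − E)² / E
  colored: (219 − 227.25)² / 227.25 = 0.2995
  colorless: (185 − 176.75)² / 176.75 = 0.3851
χ² = 0.2995 + 0.3851 = 0.6846 ≈ 0.685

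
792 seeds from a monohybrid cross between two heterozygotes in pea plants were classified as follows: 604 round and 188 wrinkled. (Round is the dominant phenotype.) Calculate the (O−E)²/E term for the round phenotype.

0.168

For a monohybrid cross between heterozygotes with complete dominance, the expected phenotypic ratio is 3:1.
Total ratio parts = 4. Expected numbers out of 792:
  round: 792 × 3/4 = 594
  wrinkled: 792 × 1/4 = 198
Contribution of round: (604 − 594)² / 594 = 0.1684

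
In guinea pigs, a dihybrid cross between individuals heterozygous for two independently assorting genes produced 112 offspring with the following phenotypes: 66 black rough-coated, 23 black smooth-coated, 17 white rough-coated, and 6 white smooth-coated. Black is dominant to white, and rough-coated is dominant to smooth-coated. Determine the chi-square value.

1.238

A dihybrid F₂ with independent assortment and complete dominance at both loci gives a 9:3:3:1 phenotypic ratio.
The 9:3:3:1 ratio has 16 parts, so with N = 112 the expected counts are:
  black rough-coated: 112 × 9/16 = 63
  black smooth-coated: 112 × 3/16 = 21
  white rough-coated: 112 × 3/16 = 21
  white smooth-coated: 112 × 1/16 = 7
χ² = Σ (O − E)² / E
  black rough-coated: (66 − 63)² / 63 = 0.1429
  black smooth-coated: (23 − 21)² / 21 = 0.1905
  white rough-coated: (17 − 21)² / 21 = 0.7619
  white smooth-coated: (6 − 7)² / 7 = 0.1429
χ² = 0.1429 + 0.1905 + 0.7619 + 0.1429 = 1.2382 ≈ 1.238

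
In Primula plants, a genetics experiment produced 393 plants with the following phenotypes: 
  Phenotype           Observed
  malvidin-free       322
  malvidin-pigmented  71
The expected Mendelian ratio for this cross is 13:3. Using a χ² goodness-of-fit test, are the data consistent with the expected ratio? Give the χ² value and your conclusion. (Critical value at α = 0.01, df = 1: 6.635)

0.121; consistent

Under the 13:3 hypothesis (Σ ratio = 16, N = 393):
  malvidin-free: 393 × 13/16 = 319.3125
  malvidin-pigmented: 393 × 3/16 = 73.6875
χ² = Σ (O − E)² / E
  malvidin-free: (322 − 319.3125)² / 319.3125 = 0.0226
  malvidin-pigmented: (71 − 73.6875)² / 73.6875 = 0.0980
χ² = 0.0226 + 0.0980 = 0.1206 ≈ 0.121
Degrees of freedom = 2 − 1 = 1; critical value at α = 0.01 is 6.635.
Since 0.121 < 6.635, we fail to reject the null hypothesis — the data are consistent with the 13:3 ratio.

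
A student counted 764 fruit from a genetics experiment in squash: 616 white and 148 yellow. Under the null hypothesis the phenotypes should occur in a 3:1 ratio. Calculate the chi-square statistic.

12.908

Expected counts for N = 764 under a 3:1 ratio (total parts = 4):
  white: 764 × 3/4 = 573
  yellow: 764 × 1/4 = 191
χ² = Σ (O − E)² / E
  white: (616 − 573)² / 573 = 3.2269
  yellow: (148 − 191)² / 191 = 9.6806
χ² = 3.2269 + 9.6806 = 12.9075 ≈ 12.908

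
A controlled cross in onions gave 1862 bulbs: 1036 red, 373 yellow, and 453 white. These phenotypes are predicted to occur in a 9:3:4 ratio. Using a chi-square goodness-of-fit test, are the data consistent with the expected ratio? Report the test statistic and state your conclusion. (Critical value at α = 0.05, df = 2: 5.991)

Under the 9:3:4 hypothesis (Σ ratio = 16, N = 1862):
  red: 1862 × 9/16 = 1047.375
  yellow: 1862 × 3/16 = 349.125
  white: 1862 × 4/16 = 465.5
χ² = Σ (O − E)² / E
  red: (1036 − 1047.375)² / 1047.375 = 0.1235
  yellow: (373 − 349.125)² / 349.125 = 1.6327
  white: (453 − 465.5)² / 465.5 = 0.3357
χ² = 0.1235 + 1.6327 + 0.3357 = 2.0919 ≈ 2.092
Degrees of freedom = 3 − 1 = 2; critical value at α = 0.05 is 5.991.
Since 2.092 < 5.991, we fail to reject the null hypothesis — the data are consistent with the 9:3:4 ratio.

2.092; consistent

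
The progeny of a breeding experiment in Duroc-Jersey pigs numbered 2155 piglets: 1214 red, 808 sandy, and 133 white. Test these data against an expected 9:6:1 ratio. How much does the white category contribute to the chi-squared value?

0.021

Under the 9:6:1 hypothesis (Σ ratio = 16, N = 2155):
  red: 2155 × 9/16 = 1212.1875
  sandy: 2155 × 6/16 = 808.125
  white: 2155 × 1/16 = 134.6875
Contribution of white: (133 − 134.6875)² / 134.6875 = 0.0211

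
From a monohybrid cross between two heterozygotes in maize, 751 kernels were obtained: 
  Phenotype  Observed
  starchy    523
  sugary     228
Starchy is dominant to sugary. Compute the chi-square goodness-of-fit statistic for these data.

For a monohybrid cross between heterozygotes with complete dominance, the expected phenotypic ratio is 3:1.
Under the 3:1 hypothesis (Σ ratio = 4, N = 751):
  starchy: 751 × 3/4 = 563.25
  sugary: 751 × 1/4 = 187.75
χ² = Σ (O − E)² / E
  starchy: (523 − 563.25)² / 563.25 = 2.8763
  sugary: (228 − 187.75)² / 187.75 = 8.6288
χ² = 2.8763 + 8.6288 = 11.5051 ≈ 11.505

11.505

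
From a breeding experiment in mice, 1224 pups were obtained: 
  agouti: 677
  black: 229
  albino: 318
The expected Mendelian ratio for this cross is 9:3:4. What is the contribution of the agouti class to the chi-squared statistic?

0.192

Expected counts for N = 1224 under a 9:3:4 ratio (total parts = 16):
  agouti: 1224 × 9/16 = 688.5
  black: 1224 × 3/16 = 229.5
  albino: 1224 × 4/16 = 306
Contribution of agouti: (677 − 688.5)² / 688.5 = 0.1921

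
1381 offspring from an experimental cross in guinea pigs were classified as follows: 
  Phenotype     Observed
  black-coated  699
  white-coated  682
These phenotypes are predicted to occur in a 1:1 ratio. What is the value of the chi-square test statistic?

0.209

Total ratio parts = 2. Expected numbers out of 1381:
  black-coated: 1381 × 1/2 = 690.5
  white-coated: 1381 × 1/2 = 690.5
χ² = Σ (O − E)² / E
  black-coated: (699 − 690.5)² / 690.5 = 0.1046
  white-coated: (682 − 690.5)² / 690.5 = 0.1046
χ² = 0.1046 + 0.1046 = 0.2092 ≈ 0.209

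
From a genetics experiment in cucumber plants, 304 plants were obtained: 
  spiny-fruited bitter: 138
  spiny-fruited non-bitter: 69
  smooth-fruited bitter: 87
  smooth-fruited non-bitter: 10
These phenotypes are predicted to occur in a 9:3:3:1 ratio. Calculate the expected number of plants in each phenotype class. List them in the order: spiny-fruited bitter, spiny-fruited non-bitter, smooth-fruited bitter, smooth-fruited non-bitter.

Expected counts for N = 304 under a 9:3:3:1 ratio (total parts = 16):
  spiny-fruited bitter: 304 × 9/16 = 171
  spiny-fruited non-bitter: 304 × 3/16 = 57
  smooth-fruited bitter: 304 × 3/16 = 57
  smooth-fruited non-bitter: 304 × 1/16 = 19

171, 57, 57, 19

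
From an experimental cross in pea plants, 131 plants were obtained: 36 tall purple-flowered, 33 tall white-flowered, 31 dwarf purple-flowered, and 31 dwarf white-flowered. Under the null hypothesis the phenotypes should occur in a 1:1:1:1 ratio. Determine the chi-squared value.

Expected counts for N = 131 under a 1:1:1:1 ratio (total parts = 4):
  tall purple-flowered: 131 × 1/4 = 32.75
  tall white-flowered: 131 × 1/4 = 32.75
  dwarf purple-flowered: 131 × 1/4 = 32.75
  dwarf white-flowered: 131 × 1/4 = 32.75
χ² = Σ (O − E)² / E
  tall purple-flowered: (36 − 32.75)² / 32.75 = 0.3225
  tall white-flowered: (33 − 32.75)² / 32.75 = 0.0019
  dwarf purple-flowered: (31 − 32.75)² / 32.75 = 0.0935
  dwarf white-flowered: (31 − 32.75)² / 32.75 = 0.0935
χ² = 0.3225 + 0.0019 + 0.0935 + 0.0935 = 0.5114 ≈ 0.511

0.511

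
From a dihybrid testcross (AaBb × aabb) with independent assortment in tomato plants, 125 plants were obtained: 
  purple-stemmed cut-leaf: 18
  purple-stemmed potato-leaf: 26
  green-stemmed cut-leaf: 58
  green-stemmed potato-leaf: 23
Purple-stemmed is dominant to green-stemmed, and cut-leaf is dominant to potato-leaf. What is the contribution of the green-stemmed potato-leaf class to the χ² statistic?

2.178

A dihybrid testcross with independent assortment gives a 1:1:1:1 ratio.
Total ratio parts = 4. Expected numbers out of 125:
  purple-stemmed cut-leaf: 125 × 1/4 = 31.25
  purple-stemmed potato-leaf: 125 × 1/4 = 31.25
  green-stemmed cut-leaf: 125 × 1/4 = 31.25
  green-stemmed potato-leaf: 125 × 1/4 = 31.25
Contribution of green-stemmed potato-leaf: (23 − 31.25)² / 31.25 = 2.1780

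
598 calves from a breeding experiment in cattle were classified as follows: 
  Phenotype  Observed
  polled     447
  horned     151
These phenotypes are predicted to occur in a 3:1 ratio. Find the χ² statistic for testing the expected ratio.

0.020

Under the 3:1 hypothesis (Σ ratio = 4, N = 598):
  polled: 598 × 3/4 = 448.5
  horned: 598 × 1/4 = 149.5
χ² = Σ (O − E)² / E
  polled: (447 − 448.5)² / 448.5 = 0.0050
  horned: (151 − 149.5)² / 149.5 = 0.0151
χ² = 0.0050 + 0.0151 = 0.0201 ≈ 0.020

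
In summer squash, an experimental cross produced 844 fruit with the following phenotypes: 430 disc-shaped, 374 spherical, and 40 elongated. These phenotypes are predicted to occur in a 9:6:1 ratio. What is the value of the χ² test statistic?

17.746

The 9:6:1 ratio has 16 parts, so with N = 844 the expected counts are:
  disc-shaped: 844 × 9/16 = 474.75
  spherical: 844 × 6/16 = 316.5
  elongated: 844 × 1/16 = 52.75
χ² = Σ (O − E)² / E
  disc-shaped: (430 − 474.75)² / 474.75 = 4.2181
  spherical: (374 − 316.5)² / 316.5 = 10.4463
  elongated: (40 − 52.75)² / 52.75 = 3.0818
χ² = 4.2181 + 10.4463 + 3.0818 = 17.7462 ≈ 17.746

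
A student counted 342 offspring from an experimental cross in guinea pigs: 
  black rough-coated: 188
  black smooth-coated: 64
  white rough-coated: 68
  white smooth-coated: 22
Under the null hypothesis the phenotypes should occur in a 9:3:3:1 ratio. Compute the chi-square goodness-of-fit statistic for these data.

0.352

The 9:3:3:1 ratio has 16 parts, so with N = 342 the expected counts are:
  black rough-coated: 342 × 9/16 = 192.375
  black smooth-coated: 342 × 3/16 = 64.125
  white rough-coated: 342 × 3/16 = 64.125
  white smooth-coated: 342 × 1/16 = 21.375
χ² = Σ (O − E)² / E
  black rough-coated: (188 − 192.375)² / 192.375 = 0.0995
  black smooth-coated: (64 − 64.125)² / 64.125 = 0.0002
  white rough-coated: (68 − 64.125)² / 64.125 = 0.2342
  white smooth-coated: (22 − 21.375)² / 21.375 = 0.0183
χ² = 0.0995 + 0.0002 + 0.2342 + 0.0183 = 0.3522 ≈ 0.352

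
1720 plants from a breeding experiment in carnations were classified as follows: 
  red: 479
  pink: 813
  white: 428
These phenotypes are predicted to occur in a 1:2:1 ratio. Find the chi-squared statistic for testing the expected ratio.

Expected counts for N = 1720 under a 1:2:1 ratio (total parts = 4):
  red: 1720 × 1/4 = 430
  pink: 1720 × 2/4 = 860
  white: 1720 × 1/4 = 430
χ² = Σ (O − E)² / E
  red: (479 − 430)² / 430 = 5.5837
  pink: (813 − 860)² / 860 = 2.5686
  white: (428 − 430)² / 430 = 0.0093
χ² = 5.5837 + 2.5686 + 0.0093 = 8.1616 ≈ 8.162

8.162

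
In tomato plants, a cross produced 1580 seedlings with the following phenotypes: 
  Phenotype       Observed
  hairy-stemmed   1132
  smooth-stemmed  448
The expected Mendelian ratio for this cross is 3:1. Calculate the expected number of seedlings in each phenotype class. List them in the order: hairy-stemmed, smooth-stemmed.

1185, 395

Under the 3:1 hypothesis (Σ ratio = 4, N = 1580):
  hairy-stemmed: 1580 × 3/4 = 1185
  smooth-stemmed: 1580 × 1/4 = 395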